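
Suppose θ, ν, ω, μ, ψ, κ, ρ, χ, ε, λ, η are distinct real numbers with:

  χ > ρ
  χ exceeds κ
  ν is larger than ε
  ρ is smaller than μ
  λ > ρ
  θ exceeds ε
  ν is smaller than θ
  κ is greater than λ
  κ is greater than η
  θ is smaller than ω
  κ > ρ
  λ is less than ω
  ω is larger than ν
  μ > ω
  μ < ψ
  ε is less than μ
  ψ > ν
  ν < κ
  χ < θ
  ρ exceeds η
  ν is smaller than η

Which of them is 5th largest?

χ

Chaining the given pairs: ε < ν < η < ρ < λ < κ < χ < θ < ω < μ < ψ.
Counting 5 from the largest end gives χ.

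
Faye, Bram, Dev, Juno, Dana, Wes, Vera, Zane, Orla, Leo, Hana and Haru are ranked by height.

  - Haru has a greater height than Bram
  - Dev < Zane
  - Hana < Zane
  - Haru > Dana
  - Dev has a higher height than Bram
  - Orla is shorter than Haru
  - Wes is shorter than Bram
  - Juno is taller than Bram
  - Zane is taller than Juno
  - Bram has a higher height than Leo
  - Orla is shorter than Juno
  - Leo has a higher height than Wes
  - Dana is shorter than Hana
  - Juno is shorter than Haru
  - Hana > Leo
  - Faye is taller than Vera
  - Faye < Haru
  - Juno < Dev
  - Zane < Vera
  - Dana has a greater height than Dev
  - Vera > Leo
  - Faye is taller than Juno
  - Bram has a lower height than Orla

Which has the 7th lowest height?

The consecutive relations fix a unique order: Wes < Leo < Bram < Orla < Juno < Dev < Dana < Hana < Zane < Vera < Faye < Haru.
Counting 7 from the smallest end gives Dana.

Dana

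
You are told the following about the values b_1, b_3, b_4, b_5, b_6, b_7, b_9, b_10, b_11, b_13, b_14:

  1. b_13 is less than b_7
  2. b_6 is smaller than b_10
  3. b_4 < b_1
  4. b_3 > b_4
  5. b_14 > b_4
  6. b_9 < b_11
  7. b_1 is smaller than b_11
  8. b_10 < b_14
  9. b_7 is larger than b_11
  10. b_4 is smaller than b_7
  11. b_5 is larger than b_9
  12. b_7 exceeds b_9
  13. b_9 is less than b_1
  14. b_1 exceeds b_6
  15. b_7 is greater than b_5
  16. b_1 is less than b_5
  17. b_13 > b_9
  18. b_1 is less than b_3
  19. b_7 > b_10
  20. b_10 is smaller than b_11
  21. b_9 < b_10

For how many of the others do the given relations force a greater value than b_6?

The elements the relations force above b_6 are b_10, b_1, b_3, b_5, b_11, b_14, b_7 — no chain reaches any other.
That is 7.

7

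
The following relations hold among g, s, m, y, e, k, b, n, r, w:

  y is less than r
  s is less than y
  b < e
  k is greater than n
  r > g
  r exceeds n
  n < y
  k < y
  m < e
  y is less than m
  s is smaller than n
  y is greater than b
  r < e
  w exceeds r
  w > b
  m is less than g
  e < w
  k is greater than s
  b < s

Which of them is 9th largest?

Chaining the given pairs: b < s < n < k < y < m < g < r < e < w.
The 9th largest is s.

s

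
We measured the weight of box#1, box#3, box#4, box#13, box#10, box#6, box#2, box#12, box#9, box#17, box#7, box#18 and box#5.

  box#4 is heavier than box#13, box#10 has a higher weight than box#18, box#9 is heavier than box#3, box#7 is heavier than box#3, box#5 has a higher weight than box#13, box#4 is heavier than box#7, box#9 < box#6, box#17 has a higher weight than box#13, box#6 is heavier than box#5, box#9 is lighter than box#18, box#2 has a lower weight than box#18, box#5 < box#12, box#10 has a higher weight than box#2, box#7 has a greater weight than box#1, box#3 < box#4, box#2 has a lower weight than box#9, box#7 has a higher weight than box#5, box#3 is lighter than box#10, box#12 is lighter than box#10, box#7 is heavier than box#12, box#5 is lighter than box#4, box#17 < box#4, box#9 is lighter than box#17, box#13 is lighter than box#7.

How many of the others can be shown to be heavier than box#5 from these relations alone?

5

The elements the relations force above box#5 are box#12, box#10, box#7, box#6, box#4 — no chain reaches any other.
That is 5.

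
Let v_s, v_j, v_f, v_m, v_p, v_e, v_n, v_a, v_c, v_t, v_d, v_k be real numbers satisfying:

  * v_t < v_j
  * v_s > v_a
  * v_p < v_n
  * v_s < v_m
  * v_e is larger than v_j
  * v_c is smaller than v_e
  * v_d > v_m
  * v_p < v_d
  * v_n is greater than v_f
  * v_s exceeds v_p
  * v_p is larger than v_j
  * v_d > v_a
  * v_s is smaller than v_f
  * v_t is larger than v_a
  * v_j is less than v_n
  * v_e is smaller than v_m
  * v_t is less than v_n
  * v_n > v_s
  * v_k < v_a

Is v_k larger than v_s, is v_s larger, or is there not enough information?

Chaining the given relations: v_k < v_a < v_t < v_j < v_p < v_s.
So v_s is larger.

v_s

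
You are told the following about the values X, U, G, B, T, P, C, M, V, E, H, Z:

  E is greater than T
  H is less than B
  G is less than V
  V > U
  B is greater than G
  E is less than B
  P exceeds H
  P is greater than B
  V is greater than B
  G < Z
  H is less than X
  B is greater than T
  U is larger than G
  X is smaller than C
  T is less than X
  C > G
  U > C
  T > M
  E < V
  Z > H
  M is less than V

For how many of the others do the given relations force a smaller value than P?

6

The elements the relations force below P are G, H, M, T, E, B — no chain reaches any other.
That is 6.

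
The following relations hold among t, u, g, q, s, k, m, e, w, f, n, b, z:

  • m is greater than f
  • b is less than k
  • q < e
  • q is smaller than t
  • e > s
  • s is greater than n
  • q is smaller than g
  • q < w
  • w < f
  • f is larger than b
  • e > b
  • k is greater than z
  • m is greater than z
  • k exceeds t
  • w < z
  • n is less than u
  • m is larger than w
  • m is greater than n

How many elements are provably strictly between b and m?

The relations place b below m. An element lies strictly between them when it is forced above b and also forced below m.
Above b: {f, k, e}. Below m: {n, q, w, f, z}.
Intersection: {f} — 1.

1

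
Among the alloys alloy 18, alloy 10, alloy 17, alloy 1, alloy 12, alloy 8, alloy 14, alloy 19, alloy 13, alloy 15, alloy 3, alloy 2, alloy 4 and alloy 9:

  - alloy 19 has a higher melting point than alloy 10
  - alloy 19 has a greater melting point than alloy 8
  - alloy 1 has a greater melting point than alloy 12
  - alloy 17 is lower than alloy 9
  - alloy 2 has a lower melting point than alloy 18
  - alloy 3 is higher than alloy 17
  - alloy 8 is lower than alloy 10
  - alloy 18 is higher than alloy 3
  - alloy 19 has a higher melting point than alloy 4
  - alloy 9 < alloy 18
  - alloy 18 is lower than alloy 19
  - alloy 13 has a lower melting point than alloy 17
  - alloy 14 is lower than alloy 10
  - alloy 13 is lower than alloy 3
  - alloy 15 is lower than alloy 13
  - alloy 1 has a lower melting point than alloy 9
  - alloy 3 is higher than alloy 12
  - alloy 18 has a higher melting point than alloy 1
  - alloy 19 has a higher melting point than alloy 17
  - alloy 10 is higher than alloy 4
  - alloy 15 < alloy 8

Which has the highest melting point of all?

Chaining downward from alloy 19: directly below it, alloy 17, alloy 8, alloy 4, alloy 10, alloy 18; then alloy 14, alloy 15, alloy 13, alloy 1, alloy 2, alloy 3, alloy 9; then alloy 12.
That covers every other element, and nothing is given above alloy 19, so alloy 19 is the highest melting point.

alloy 19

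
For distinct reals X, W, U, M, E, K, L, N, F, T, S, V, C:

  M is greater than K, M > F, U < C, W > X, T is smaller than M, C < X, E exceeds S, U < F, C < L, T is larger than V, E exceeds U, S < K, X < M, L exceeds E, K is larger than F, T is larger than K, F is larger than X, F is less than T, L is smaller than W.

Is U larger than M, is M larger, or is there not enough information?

Link the given pairs in sequence: U < C; C < X; X < F; F < M.
Together: U < C < X < F < M.
So M is larger.

M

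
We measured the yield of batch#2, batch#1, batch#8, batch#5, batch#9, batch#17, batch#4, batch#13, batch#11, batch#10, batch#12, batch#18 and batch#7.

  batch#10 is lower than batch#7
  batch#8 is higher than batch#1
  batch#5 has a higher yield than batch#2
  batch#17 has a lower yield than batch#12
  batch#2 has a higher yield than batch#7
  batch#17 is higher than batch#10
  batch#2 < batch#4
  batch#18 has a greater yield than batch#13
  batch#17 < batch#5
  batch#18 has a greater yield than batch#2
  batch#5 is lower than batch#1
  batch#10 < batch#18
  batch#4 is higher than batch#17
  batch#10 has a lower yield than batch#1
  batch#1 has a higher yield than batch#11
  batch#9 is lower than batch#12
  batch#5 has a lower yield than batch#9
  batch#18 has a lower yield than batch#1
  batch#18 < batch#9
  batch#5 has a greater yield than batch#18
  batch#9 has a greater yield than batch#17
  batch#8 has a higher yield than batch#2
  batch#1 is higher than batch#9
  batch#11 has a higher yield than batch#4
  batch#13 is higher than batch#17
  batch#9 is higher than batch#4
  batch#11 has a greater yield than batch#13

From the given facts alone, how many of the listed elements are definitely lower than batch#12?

From batch#12 the given relations immediately reach batch#17, batch#9.
From those, batch#10, batch#18, batch#4, batch#5 — 6 in total.
From those, batch#2, batch#13 — 8 in total.
From those, batch#7 — 9 in total.
No other element is forced below batch#12 by the given relations, so the count is 9.

9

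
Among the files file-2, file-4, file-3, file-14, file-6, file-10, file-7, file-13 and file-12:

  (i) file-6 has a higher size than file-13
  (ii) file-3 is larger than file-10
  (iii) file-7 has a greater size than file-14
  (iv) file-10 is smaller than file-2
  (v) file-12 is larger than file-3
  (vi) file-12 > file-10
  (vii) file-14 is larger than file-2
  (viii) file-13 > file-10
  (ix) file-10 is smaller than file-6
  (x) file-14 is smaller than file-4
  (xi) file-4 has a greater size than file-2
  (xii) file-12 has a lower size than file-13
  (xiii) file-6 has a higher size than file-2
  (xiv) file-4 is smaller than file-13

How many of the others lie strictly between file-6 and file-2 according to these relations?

The relations place file-2 below file-6. An element lies strictly between them when it is forced above file-2 and also forced below file-6.
Above file-2: {file-14, file-4, file-7, file-13}. Below file-6: {file-10, file-3, file-14, file-4, file-12, file-13}.
Intersection: {file-14, file-4, file-13} — 3.

3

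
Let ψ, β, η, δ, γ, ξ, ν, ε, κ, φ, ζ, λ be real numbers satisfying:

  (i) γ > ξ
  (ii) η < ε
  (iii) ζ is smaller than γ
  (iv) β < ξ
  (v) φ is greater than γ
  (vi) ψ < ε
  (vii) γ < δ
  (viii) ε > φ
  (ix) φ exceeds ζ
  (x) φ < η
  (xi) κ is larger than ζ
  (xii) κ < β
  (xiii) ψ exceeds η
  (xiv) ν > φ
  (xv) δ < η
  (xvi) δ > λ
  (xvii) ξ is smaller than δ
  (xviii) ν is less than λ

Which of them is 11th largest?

κ

Piecing the relations together gives one ordering: ζ < κ < β < ξ < γ < φ < ν < λ < δ < η < ψ < ε.
Counting 11 from the largest end gives κ.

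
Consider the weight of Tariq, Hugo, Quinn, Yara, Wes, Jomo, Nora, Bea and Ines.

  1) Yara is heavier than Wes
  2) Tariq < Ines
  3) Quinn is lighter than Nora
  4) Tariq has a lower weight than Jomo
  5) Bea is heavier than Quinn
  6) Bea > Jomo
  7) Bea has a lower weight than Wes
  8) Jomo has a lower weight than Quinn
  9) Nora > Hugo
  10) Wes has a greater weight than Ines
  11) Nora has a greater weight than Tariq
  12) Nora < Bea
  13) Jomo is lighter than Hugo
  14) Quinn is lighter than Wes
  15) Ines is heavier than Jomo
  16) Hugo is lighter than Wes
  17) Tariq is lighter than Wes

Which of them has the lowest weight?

Jomo is not least since Tariq < Jomo; Hugo is not least since Jomo < Hugo; Quinn is not least since Jomo < Quinn; Ines is not least since Tariq < Ines; Nora is not least since Quinn < Nora; Bea is not least since Nora < Bea; Wes is not least since Tariq < Wes; Yara is not least since Wes < Yara.
Only Tariq has nothing below it, so Tariq is the lowest weight.

Tariq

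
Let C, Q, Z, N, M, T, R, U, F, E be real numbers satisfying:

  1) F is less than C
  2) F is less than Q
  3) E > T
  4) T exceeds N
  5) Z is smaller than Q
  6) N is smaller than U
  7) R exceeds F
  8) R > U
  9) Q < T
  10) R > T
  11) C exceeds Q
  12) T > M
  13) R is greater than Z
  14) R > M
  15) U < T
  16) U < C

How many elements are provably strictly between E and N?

The relations place N below E. An element lies strictly between them when it is forced above N and also forced below E.
Above N: {U, T, R, C}. Below E: {M, F, Z, Q, U, T}.
Intersection: {U, T} — 2.

2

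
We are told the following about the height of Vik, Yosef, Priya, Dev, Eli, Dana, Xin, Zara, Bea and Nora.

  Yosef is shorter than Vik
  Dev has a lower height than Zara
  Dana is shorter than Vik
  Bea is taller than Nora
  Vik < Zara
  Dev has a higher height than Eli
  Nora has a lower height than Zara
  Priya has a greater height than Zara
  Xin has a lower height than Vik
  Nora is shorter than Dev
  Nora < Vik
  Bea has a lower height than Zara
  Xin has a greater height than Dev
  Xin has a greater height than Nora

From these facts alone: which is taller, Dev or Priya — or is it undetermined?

Priya

Dev < Xin < Vik < Zara < Priya, by transitivity through Xin, Vik, Zara.
So Priya is taller.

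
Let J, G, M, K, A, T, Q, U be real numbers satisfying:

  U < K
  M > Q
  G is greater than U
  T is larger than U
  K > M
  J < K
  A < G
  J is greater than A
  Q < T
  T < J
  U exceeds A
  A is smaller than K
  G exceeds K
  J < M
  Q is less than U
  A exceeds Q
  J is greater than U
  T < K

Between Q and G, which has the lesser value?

Following the relations from Q: Q < A < U < T < J < M < K < G.
So Q < G; Q is the smaller of the two.

Q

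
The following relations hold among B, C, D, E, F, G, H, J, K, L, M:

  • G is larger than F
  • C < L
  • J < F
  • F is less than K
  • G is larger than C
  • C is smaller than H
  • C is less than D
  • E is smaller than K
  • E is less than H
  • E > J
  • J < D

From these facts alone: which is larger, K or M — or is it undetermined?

undetermined

Following every chain through M: nothing is chained to M.
K is not reached, and no chain runs the other way from K to M.
So the given relations leave the order of M and K undetermined.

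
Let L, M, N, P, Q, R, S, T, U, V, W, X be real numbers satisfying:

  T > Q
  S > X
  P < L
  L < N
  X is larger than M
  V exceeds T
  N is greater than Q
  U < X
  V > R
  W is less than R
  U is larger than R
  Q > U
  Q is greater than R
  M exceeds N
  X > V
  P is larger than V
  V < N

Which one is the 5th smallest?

T

The consecutive relations fix a unique order: W < R < U < Q < T < V < P < L < N < M < X < S.
Counting 5 from the smallest end gives T.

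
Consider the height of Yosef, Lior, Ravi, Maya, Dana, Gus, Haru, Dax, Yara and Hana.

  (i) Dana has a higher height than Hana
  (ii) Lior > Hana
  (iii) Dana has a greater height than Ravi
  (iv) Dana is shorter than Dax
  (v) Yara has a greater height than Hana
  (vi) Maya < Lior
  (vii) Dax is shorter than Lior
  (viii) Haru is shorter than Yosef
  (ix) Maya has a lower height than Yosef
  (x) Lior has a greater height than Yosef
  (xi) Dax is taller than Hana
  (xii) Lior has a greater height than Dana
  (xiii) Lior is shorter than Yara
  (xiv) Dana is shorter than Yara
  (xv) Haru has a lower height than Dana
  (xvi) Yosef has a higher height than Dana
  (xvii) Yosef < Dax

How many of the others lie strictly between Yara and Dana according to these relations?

3

Chaining upward from Dana reaches: Yosef, Dax, Lior.
Chaining downward from Yara reaches: Hana, Maya, Ravi, Haru, Yosef, Dax, Lior.
Strictly between Dana and Yara are those in both lists: Yosef, Dax, Lior — 3 elements.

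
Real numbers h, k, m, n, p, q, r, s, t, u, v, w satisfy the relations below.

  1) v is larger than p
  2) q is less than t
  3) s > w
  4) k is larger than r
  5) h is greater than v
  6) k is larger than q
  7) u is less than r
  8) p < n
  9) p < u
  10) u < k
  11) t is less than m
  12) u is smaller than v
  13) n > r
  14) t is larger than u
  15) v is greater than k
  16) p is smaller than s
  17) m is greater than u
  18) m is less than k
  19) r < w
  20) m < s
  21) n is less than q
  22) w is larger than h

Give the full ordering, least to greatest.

The consecutive links are each given: p < u; u < r; r < n; n < q; q < t; t < m; m < k; k < v; v < h; h < w; w < s.

p < u < r < n < q < t < m < k < v < h < w < s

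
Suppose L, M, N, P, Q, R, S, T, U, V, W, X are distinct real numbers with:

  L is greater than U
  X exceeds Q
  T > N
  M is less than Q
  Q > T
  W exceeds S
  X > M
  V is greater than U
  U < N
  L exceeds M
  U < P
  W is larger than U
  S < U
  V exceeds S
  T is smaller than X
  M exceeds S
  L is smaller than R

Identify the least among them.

S

Chaining upward from S: directly above it, M, U, V, W; then N, L, Q, X, P; then T, R.
That covers every other element, and nothing is given below S, so S is the least.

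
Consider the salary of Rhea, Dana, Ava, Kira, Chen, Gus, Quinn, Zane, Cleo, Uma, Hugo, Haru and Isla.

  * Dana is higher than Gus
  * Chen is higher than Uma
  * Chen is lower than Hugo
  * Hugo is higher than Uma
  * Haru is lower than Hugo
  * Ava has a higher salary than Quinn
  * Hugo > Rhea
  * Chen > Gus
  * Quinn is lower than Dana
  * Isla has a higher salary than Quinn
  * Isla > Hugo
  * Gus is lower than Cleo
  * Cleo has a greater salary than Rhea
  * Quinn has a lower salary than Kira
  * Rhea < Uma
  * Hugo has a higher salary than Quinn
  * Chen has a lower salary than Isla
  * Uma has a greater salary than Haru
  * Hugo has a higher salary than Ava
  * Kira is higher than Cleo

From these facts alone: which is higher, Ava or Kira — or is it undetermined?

Following every chain through Ava: above Ava we get Hugo, Isla; below Ava we get Quinn.
Kira is not reached, and no chain runs the other way from Kira to Ava.
So the given relations leave the order of Ava and Kira undetermined.

undetermined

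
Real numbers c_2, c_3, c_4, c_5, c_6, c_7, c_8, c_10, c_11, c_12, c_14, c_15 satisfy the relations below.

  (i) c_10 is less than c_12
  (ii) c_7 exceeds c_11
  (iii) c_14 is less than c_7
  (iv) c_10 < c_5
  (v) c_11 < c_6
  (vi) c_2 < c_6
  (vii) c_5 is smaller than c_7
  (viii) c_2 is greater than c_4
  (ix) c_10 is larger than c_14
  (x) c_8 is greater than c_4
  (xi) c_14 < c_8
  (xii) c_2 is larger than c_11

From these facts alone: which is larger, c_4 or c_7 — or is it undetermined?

Following every chain through c_4: above c_4 we get c_2, c_6, c_8.
c_7 is not reached, and no chain runs the other way from c_7 to c_4.
So the given relations leave the order of c_4 and c_7 undetermined.

undetermined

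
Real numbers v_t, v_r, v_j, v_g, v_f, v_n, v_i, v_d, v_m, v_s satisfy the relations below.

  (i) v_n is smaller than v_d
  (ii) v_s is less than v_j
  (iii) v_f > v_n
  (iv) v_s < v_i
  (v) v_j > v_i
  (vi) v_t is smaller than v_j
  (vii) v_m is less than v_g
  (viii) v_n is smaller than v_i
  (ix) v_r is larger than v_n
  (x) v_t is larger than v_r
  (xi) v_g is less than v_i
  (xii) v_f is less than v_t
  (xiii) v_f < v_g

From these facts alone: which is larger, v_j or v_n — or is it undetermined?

Link the given pairs in sequence: v_n < v_f; v_f < v_g; v_g < v_i; v_i < v_j.
Chaining these gives v_n < v_f < v_g < v_i < v_j.
So v_j is larger.

v_j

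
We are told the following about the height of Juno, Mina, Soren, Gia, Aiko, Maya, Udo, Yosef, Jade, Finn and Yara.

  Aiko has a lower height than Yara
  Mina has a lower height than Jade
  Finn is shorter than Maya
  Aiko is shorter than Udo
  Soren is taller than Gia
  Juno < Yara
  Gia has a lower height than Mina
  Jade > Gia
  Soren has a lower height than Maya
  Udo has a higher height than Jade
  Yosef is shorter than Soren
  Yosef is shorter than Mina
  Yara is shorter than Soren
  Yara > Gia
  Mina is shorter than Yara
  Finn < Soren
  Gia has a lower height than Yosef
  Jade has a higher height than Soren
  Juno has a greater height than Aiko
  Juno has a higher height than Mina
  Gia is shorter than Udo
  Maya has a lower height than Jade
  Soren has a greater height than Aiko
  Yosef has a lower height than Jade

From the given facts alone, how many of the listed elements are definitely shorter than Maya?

8

Directly below Maya: Finn, Soren.
One step further: Gia, Yosef, Aiko, Yara (6 so far).
One step further: Mina, Juno (8 so far).
No other element is forced below Maya by the given relations, so the count is 8.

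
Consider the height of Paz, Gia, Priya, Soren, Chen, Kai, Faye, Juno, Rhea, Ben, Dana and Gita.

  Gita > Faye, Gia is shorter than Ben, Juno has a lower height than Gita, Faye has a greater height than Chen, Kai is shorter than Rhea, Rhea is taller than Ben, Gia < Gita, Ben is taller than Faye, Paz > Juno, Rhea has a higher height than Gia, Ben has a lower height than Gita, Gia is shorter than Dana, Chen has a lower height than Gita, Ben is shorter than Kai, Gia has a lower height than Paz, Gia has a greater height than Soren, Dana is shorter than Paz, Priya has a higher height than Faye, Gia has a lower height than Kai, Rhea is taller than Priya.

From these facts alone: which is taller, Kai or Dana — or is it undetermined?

undetermined

Following every chain through Dana: above Dana we get Paz; below Dana we get Soren, Gia.
Kai is not reached, and no chain runs the other way from Kai to Dana.
So the given relations leave the order of Dana and Kai undetermined.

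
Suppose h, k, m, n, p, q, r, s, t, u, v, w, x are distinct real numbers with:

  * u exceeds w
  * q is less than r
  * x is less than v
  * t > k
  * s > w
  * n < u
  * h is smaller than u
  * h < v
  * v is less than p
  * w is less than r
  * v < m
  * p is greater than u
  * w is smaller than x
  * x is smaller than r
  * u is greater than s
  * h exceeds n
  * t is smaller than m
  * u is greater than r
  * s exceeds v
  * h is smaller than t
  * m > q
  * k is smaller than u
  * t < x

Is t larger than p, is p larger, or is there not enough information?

t < x and x < v give t < v.
With v < s: t < x < v < s.
Then s < u extends the chain to u.
Then u < p extends the chain to p.
So p is larger.

p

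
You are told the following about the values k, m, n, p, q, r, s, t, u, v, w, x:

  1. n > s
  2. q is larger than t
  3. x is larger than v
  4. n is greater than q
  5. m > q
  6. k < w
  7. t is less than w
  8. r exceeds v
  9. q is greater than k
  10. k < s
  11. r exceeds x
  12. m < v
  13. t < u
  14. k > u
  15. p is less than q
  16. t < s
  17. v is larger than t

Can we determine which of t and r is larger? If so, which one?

r

t < u < k < q < m < v < x < r, by transitivity through u, k, q, m, v, x.
So r is larger.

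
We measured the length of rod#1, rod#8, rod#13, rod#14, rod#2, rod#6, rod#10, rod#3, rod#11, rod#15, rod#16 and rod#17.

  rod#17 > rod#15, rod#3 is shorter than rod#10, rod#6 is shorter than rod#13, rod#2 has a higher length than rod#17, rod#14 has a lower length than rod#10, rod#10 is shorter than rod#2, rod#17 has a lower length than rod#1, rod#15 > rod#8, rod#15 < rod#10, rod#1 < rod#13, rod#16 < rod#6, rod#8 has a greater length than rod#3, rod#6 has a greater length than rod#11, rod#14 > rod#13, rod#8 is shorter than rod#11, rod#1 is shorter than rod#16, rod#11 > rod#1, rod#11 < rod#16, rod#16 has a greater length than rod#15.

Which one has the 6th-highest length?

Piecing the relations together gives one ordering: rod#3 < rod#8 < rod#15 < rod#17 < rod#1 < rod#11 < rod#16 < rod#6 < rod#13 < rod#14 < rod#10 < rod#2.
Counting 6 from the largest end gives rod#16.

rod#16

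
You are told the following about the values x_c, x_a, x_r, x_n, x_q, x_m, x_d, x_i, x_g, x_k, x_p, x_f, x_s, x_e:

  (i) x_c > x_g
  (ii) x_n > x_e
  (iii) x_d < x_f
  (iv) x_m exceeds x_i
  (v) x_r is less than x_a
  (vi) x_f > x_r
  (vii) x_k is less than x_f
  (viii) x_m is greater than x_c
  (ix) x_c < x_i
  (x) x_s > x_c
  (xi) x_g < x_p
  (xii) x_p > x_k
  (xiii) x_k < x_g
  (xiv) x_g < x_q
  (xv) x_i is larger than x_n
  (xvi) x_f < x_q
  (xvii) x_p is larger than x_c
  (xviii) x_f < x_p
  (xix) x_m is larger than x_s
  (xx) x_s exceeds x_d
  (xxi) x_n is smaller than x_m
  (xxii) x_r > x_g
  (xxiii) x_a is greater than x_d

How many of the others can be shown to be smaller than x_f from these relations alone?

4

From x_f the given relations immediately reach x_d, x_k, x_r.
From those, x_g — 4 in total.
No other element is forced below x_f by the given relations, so the count is 4.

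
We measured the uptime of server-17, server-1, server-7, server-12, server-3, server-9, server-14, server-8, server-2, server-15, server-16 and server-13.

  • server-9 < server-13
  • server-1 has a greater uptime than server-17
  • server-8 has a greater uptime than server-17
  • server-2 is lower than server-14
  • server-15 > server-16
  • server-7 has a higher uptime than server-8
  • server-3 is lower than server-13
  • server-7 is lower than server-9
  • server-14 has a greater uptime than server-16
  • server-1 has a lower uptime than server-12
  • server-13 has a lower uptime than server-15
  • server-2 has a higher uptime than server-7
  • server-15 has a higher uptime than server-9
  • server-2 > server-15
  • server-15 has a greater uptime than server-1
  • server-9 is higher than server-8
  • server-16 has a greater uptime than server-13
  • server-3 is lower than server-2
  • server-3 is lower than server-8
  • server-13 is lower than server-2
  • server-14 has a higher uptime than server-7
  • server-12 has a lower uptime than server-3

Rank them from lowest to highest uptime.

server-17 < server-1 < server-12 < server-3 < server-8 < server-7 < server-9 < server-13 < server-16 < server-15 < server-2 < server-14

Each adjacent pair is fixed by a given relation: server-17 < server-1; server-1 < server-12; server-12 < server-3; server-3 < server-8; server-8 < server-7; server-7 < server-9; server-9 < server-13; server-13 < server-16; server-16 < server-15; server-15 < server-2; server-2 < server-14. Chaining them end to end gives the full order.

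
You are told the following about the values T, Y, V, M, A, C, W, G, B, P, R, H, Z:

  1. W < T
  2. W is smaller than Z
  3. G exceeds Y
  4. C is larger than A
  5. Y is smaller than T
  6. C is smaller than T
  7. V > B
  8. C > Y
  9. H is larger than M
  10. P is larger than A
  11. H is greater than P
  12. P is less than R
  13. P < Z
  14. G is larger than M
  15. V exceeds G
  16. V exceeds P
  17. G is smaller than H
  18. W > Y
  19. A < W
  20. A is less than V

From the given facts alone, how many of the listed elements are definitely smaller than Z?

The elements the relations force below Z are A, Y, P, W — no chain reaches any other.
That is 4.

4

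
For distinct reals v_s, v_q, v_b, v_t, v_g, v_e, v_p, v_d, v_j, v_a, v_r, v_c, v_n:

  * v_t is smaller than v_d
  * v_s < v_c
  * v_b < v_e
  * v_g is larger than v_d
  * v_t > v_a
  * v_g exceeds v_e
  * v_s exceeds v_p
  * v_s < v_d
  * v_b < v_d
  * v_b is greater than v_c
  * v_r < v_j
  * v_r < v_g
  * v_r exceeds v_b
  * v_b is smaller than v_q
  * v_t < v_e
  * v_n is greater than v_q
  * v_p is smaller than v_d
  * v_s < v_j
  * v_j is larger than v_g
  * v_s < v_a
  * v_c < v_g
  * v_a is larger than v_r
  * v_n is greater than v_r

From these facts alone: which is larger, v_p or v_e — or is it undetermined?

v_p < v_s and v_s < v_c give v_p < v_c.
With v_c < v_b: v_p < v_s < v_c < v_b.
With v_b < v_r: v_p < v_s < v_c < v_b < v_r.
Then v_r < v_a extends the chain to v_a.
With v_a < v_t: v_p < v_s < v_c < v_b < v_r < v_a < v_t.
With v_t < v_e: v_p < v_s < v_c < v_b < v_r < v_a < v_t < v_e.
So v_e is larger.

v_e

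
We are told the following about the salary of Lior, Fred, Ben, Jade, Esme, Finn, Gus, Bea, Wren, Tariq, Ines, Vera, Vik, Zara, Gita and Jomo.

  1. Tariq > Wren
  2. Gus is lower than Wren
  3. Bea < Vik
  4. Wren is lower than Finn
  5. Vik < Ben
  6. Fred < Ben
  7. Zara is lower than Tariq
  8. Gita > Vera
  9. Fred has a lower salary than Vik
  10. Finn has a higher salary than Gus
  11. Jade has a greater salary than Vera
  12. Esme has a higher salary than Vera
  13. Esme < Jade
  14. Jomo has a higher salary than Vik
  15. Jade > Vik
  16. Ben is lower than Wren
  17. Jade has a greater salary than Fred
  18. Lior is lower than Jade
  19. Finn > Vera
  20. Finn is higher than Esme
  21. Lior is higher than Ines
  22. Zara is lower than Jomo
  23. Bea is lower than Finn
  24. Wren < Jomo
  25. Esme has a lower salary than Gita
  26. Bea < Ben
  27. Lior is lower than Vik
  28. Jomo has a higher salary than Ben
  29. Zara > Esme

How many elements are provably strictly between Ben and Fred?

1

The relations place Fred below Ben. An element lies strictly between them when it is forced above Fred and also forced below Ben.
Above Fred: {Vik, Wren, Jade, Finn, Tariq, Jomo}. Below Ben: {Ines, Lior, Bea, Vik}.
Intersection: {Vik} — 1.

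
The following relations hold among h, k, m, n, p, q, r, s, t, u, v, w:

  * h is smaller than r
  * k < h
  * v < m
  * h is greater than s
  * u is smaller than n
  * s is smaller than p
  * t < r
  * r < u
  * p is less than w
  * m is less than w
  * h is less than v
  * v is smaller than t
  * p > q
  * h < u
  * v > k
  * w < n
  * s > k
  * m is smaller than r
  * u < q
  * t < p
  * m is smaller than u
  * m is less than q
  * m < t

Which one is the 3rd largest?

The consecutive relations fix a unique order: k < s < h < v < m < t < r < u < q < p < w < n.
The 3rd largest is p.

p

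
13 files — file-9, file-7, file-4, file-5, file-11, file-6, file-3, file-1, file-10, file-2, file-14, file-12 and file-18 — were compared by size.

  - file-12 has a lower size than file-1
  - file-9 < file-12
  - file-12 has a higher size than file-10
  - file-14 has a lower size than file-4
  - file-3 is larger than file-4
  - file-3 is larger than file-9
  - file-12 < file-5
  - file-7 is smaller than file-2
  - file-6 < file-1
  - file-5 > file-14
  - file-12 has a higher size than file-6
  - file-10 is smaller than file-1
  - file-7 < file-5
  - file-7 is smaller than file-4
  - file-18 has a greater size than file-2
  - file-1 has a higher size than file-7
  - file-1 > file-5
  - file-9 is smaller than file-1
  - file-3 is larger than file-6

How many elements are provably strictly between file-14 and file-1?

1

The relations place file-14 below file-1. An element lies strictly between them when it is forced above file-14 and also forced below file-1.
Above file-14: {file-4, file-3, file-5}. Below file-1: {file-6, file-7, file-9, file-10, file-12, file-5}.
Intersection: {file-5} — 1.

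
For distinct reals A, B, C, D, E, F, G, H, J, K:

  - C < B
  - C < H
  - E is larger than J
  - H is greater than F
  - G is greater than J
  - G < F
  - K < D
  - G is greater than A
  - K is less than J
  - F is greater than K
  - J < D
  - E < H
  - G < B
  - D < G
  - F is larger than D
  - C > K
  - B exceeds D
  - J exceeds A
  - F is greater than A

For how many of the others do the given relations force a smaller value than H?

8

The elements the relations force below H are K, C, A, J, D, G, E, F — no chain reaches any other.
That is 8.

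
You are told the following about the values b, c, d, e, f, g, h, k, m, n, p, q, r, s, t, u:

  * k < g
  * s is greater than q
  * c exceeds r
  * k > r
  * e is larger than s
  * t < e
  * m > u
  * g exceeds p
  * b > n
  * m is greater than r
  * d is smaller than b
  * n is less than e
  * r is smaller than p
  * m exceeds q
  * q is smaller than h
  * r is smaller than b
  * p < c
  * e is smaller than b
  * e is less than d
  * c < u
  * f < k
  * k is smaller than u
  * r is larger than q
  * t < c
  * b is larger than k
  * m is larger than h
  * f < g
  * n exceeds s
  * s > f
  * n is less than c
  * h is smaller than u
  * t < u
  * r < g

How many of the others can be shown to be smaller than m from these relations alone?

11

The elements the relations force below m are q, r, f, t, k, s, p, n, h, c, u — no chain reaches any other.
That is 11.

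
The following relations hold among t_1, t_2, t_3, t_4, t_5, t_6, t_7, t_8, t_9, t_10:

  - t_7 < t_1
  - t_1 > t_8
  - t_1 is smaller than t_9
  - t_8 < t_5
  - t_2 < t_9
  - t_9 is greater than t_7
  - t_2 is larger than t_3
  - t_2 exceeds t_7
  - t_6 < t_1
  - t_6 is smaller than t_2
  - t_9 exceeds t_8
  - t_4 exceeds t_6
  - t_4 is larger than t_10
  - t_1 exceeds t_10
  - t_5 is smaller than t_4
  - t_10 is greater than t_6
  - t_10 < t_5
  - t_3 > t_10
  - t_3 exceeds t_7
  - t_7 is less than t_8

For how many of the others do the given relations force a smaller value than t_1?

From t_1 the given relations immediately reach t_6, t_10, t_7, t_8.
No other element is forced below t_1 by the given relations, so the count is 4.

4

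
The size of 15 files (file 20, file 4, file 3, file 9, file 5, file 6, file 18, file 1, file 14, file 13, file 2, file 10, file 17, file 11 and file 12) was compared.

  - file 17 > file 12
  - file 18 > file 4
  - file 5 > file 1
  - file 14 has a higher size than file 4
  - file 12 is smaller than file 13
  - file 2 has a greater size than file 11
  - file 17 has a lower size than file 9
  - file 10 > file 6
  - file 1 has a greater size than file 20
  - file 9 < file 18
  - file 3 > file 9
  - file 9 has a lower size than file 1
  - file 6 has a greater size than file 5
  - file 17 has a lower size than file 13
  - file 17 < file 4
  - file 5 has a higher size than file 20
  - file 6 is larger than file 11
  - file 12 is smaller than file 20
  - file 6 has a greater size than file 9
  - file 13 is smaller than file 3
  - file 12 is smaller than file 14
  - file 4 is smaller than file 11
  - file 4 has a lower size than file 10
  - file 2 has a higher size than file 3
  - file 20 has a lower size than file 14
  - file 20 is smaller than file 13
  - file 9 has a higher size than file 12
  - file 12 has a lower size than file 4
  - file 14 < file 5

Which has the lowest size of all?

file 20 is not least since file 12 < file 20; file 17 is not least since file 12 < file 17; file 4 is not least since file 12 < file 4; file 11 is not least since file 4 < file 11; file 9 is not least since file 12 < file 9; file 14 is not least since file 20 < file 14; file 18 is not least since file 4 < file 18; file 1 is not least since file 20 < file 1; file 5 is not least since file 1 < file 5; file 13 is not least since file 12 < file 13; file 6 is not least since file 5 < file 6; file 3 is not least since file 13 < file 3; file 10 is not least since file 4 < file 10; file 2 is not least since file 11 < file 2.
Only file 12 has nothing below it, so file 12 is the lowest size.

file 12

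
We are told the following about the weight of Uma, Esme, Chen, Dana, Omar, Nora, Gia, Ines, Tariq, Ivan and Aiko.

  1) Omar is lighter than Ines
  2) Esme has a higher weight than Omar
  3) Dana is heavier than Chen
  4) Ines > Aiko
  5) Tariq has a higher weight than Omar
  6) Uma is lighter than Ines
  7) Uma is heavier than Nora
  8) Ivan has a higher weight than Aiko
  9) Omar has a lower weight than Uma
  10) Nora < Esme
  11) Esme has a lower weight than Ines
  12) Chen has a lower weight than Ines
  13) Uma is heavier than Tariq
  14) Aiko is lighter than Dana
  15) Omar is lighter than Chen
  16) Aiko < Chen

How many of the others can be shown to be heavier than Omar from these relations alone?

From Omar the given relations immediately reach Tariq, Chen, Esme, Uma, Ines.
From those, Dana — 6 in total.
No other element is forced above Omar by the given relations, so the count is 6.

6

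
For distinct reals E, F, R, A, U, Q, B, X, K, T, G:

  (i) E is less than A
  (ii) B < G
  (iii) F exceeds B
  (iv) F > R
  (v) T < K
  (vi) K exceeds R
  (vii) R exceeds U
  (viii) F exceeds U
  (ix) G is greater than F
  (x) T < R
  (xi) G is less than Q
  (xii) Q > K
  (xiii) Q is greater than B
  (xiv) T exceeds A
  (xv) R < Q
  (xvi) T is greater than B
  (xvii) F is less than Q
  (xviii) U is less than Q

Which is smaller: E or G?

E < A < T < R < F < G, by transitivity through A, T, R, F.
So E < G; E is the smaller of the two.

E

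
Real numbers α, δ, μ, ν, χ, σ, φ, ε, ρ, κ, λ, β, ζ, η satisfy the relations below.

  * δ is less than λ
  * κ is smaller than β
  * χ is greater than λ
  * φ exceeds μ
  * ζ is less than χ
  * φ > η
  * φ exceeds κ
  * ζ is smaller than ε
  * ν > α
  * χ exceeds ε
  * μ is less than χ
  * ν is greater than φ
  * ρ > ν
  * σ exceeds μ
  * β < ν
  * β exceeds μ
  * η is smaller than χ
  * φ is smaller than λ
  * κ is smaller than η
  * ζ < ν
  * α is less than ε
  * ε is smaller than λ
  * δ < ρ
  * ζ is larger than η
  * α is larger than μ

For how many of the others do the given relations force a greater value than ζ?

5

Directly above ζ: ν, ε, χ.
One step further: ρ, λ (5 so far).
No other element is forced above ζ by the given relations, so the count is 5.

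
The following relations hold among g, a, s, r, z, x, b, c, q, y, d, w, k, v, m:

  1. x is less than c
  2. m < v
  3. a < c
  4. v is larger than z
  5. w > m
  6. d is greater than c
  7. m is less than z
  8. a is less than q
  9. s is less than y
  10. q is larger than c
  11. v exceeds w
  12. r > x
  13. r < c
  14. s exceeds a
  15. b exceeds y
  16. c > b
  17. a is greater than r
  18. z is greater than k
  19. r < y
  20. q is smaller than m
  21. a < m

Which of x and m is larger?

m

Chaining the given relations: x < r < a < s < y < b < c < q < m.
So x < m; m is the larger of the two.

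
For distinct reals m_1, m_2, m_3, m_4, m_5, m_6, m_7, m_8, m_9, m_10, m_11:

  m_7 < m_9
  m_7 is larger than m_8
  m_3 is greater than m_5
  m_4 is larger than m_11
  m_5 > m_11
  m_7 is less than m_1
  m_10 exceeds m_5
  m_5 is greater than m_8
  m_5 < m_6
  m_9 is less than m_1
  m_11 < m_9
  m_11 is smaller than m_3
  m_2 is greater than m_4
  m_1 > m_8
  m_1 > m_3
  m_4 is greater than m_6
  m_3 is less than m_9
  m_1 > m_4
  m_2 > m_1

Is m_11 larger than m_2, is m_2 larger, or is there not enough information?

m_2

Chaining the given relations: m_11 < m_5 < m_3 < m_1 < m_2.
So m_2 is larger.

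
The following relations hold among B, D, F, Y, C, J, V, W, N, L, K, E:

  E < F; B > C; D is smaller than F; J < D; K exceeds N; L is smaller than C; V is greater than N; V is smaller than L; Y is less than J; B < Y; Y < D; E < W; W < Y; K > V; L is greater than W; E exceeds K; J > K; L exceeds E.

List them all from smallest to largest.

Each adjacent pair is fixed by a given relation: N < V; V < K; K < E; E < W; W < L; L < C; C < B; B < Y; Y < J; J < D; D < F. Chaining them end to end gives the full order.

N < V < K < E < W < L < C < B < Y < J < D < F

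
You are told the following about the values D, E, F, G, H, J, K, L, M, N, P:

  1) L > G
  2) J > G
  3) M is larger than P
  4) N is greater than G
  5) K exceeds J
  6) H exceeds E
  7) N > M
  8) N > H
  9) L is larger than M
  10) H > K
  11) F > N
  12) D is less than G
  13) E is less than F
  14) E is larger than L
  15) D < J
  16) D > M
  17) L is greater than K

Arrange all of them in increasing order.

P < M < D < G < J < K < L < E < H < N < F

Nothing is placed below P, so it is least; from there P < M; M < D; D < G; G < J; J < K; K < L; L < E; E < H; H < N; N < F, each given directly.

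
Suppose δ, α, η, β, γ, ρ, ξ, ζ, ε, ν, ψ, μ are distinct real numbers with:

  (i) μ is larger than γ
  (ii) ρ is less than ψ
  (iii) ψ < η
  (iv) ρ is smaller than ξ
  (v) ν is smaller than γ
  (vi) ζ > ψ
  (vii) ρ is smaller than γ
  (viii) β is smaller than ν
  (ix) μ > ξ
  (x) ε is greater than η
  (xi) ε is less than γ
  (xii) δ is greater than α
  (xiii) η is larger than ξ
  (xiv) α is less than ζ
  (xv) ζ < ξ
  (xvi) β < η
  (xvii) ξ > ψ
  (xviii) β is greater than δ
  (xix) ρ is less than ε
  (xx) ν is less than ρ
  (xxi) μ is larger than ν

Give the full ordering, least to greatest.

α < δ < β < ν < ρ < ψ < ζ < ξ < η < ε < γ < μ

Nothing is placed below α, so it is least; from there α < δ; δ < β; β < ν; ν < ρ; ρ < ψ; ψ < ζ; ζ < ξ; ξ < η; η < ε; ε < γ; γ < μ, each given directly.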